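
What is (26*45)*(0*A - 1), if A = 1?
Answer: -1170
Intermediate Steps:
(26*45)*(0*A - 1) = (26*45)*(0*1 - 1) = 1170*(0 - 1) = 1170*(-1) = -1170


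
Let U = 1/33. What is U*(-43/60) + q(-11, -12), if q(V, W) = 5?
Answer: 9857/1980 ≈ 4.9783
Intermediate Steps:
U = 1/33 ≈ 0.030303
U*(-43/60) + q(-11, -12) = (-43/60)/33 + 5 = (-43*1/60)/33 + 5 = (1/33)*(-43/60) + 5 = -43/1980 + 5 = 9857/1980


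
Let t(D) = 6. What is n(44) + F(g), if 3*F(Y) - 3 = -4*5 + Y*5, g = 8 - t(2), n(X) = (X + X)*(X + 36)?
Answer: 21113/3 ≈ 7037.7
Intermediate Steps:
n(X) = 2*X*(36 + X) (n(X) = (2*X)*(36 + X) = 2*X*(36 + X))
g = 2 (g = 8 - 1*6 = 8 - 6 = 2)
F(Y) = -17/3 + 5*Y/3 (F(Y) = 1 + (-4*5 + Y*5)/3 = 1 + (-20 + 5*Y)/3 = 1 + (-20/3 + 5*Y/3) = -17/3 + 5*Y/3)
n(44) + F(g) = 2*44*(36 + 44) + (-17/3 + (5/3)*2) = 2*44*80 + (-17/3 + 10/3) = 7040 - 7/3 = 21113/3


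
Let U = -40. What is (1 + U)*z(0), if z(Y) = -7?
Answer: 273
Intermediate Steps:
(1 + U)*z(0) = (1 - 40)*(-7) = -39*(-7) = 273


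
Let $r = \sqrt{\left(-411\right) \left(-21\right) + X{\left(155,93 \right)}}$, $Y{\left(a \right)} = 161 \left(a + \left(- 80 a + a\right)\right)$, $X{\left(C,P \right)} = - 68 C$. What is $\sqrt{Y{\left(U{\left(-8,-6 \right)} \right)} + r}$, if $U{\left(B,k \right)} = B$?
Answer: $\sqrt{100464 + i \sqrt{1909}} \approx 316.96 + 0.0689 i$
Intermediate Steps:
$Y{\left(a \right)} = - 12558 a$ ($Y{\left(a \right)} = 161 \left(a - 79 a\right) = 161 \left(- 78 a\right) = - 12558 a$)
$r = i \sqrt{1909}$ ($r = \sqrt{\left(-411\right) \left(-21\right) - 10540} = \sqrt{8631 - 10540} = \sqrt{-1909} = i \sqrt{1909} \approx 43.692 i$)
$\sqrt{Y{\left(U{\left(-8,-6 \right)} \right)} + r} = \sqrt{\left(-12558\right) \left(-8\right) + i \sqrt{1909}} = \sqrt{100464 + i \sqrt{1909}}$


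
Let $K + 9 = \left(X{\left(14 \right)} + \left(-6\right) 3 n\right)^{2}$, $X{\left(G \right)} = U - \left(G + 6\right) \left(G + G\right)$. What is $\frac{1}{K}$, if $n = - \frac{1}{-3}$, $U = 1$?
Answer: $\frac{1}{319216} \approx 3.1327 \cdot 10^{-6}$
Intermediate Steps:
$n = \frac{1}{3}$ ($n = \left(-1\right) \left(- \frac{1}{3}\right) = \frac{1}{3} \approx 0.33333$)
$X{\left(G \right)} = 1 - 2 G \left(6 + G\right)$ ($X{\left(G \right)} = 1 - \left(G + 6\right) \left(G + G\right) = 1 - \left(6 + G\right) 2 G = 1 - 2 G \left(6 + G\right)$)
$K = 319216$ ($K = -9 + \left(\left(1 - 168 - 2 \cdot 14^{2}\right) + \left(-6\right) 3 \cdot \frac{1}{3}\right)^{2} = -9 + \left(\left(1 - 168 - 392\right) - 6\right)^{2} = -9 + \left(-559 - 6\right)^{2} = -9 + \left(-565\right)^{2} = -9 + 319225 = 319216$)
$\frac{1}{K} = \frac{1}{319216}$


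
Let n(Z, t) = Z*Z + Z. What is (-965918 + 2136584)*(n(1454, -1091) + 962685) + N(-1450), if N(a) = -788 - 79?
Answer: 3603608466963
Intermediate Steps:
N(a) = -867
n(Z, t) = Z + Z² (n(Z, t) = Z² + Z = Z + Z²)
(-965918 + 2136584)*(n(1454, -1091) + 962685) + N(-1450) = (-965918 + 2136584)*(1454*(1 + 1454) + 962685) - 867 = 1170666*(1454*1455 + 962685) - 867 = 1170666*(2115570 + 962685) - 867 = 1170666*3078255 - 867 = 3603608467830 - 867 = 3603608466963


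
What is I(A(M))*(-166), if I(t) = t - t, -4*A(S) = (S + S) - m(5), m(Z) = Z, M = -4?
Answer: 0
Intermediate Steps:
A(S) = 5/4 - S/2 (A(S) = -((S + S) - 1*5)/4 = -(2*S - 5)/4 = -(-5 + 2*S)/4 = 5/4 - S/2)
I(t) = 0
I(A(M))*(-166) = 0*(-166) = 0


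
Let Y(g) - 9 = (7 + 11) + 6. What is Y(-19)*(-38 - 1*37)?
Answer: -2475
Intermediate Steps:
Y(g) = 33 (Y(g) = 9 + ((7 + 11) + 6) = 9 + (18 + 6) = 9 + 24 = 33)
Y(-19)*(-38 - 1*37) = 33*(-38 - 1*37) = 33*(-38 - 37) = 33*(-75) = -2475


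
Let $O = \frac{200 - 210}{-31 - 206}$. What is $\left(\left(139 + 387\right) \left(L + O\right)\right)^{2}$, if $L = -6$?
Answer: $\frac{551621114944}{56169} \approx 9.8207 \cdot 10^{6}$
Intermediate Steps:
$O = \frac{10}{237}$ ($O = - \frac{10}{-237} = \left(-10\right) \left(- \frac{1}{237}\right) = \frac{10}{237} \approx 0.042194$)
$\left(\left(139 + 387\right) \left(L + O\right)\right)^{2} = \left(\left(139 + 387\right) \left(-6 + \frac{10}{237}\right)\right)^{2} = \left(526 \left(- \frac{1412}{237}\right)\right)^{2} = \left(- \frac{742712}{237}\right)^{2} = \frac{551621114944}{56169}$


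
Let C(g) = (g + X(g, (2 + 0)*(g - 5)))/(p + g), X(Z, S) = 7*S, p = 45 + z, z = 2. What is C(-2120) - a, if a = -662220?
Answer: 1372813930/2073 ≈ 6.6224e+5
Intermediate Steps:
p = 47 (p = 45 + 2 = 47)
C(g) = (-70 + 15*g)/(47 + g) (C(g) = (g + 7*((2 + 0)*(g - 5)))/(47 + g) = (g + 7*(2*(-5 + g)))/(47 + g) = (g + 7*(-10 + 2*g))/(47 + g) = (g + (-70 + 14*g))/(47 + g) = (-70 + 15*g)/(47 + g))
C(-2120) - a = 5*(-14 + 3*(-2120))/(47 - 2120) - 1*(-662220) = 5*(-14 - 6360)/(-2073) + 662220 = 5*(-1/2073)*(-6374) + 662220 = 31870/2073 + 662220 = 1372813930/2073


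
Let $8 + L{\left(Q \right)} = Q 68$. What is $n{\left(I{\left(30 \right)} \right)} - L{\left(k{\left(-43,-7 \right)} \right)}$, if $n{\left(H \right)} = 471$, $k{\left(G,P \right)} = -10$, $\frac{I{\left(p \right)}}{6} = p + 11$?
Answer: $1159$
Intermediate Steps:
$I{\left(p \right)} = 66 + 6 p$ ($I{\left(p \right)} = 6 \left(p + 11\right) = 6 \left(11 + p\right) = 66 + 6 p$)
$L{\left(Q \right)} = -8 + 68 Q$ ($L{\left(Q \right)} = -8 + Q 68 = -8 + 68 Q$)
$n{\left(I{\left(30 \right)} \right)} - L{\left(k{\left(-43,-7 \right)} \right)} = 471 - \left(-8 + 68 \left(-10\right)\right) = 471 - \left(-8 - 680\right) = 471 - -688 = 471 + 688 = 1159$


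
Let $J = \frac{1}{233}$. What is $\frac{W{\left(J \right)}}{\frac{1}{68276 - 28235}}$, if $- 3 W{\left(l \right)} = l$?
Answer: $- \frac{13347}{233} \approx -57.283$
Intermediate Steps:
$J = \frac{1}{233} \approx 0.0042918$
$W{\left(l \right)} = - \frac{l}{3}$
$\frac{W{\left(J \right)}}{\frac{1}{68276 - 28235}} = \frac{\left(- \frac{1}{3}\right) \frac{1}{233}}{\frac{1}{68276 - 28235}} = - \frac{1}{699 \cdot \frac{1}{40041}} = - \frac{\frac{1}{\frac{1}{40041}}}{699} = \left(- \frac{1}{699}\right) 40041 = - \frac{13347}{233}$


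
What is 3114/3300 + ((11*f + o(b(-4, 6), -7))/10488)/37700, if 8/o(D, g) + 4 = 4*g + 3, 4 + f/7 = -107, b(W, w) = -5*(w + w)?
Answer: 398059729/421845600 ≈ 0.94361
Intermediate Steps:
b(W, w) = -10*w
f = -777 (f = -28 + 7*(-107) = -28 - 749 = -777)
o(D, g) = 8/(-1 + 4*g) (o(D, g) = 8/(-4 + (4*g + 3)) = 8/(-4 + (3 + 4*g)) = 8/(-1 + 4*g))
3114/3300 + ((11*f + o(b(-4, 6), -7))/10488)/37700 = 3114/3300 + ((11*(-777) + 8/(-1 + 4*(-7)))/10488)/37700 = 3114*(1/3300) + ((-8547 + 8/(-1 - 28))*(1/10488))*(1/37700) = 519/550 + ((-8547 + 8/(-29))*(1/10488))*(1/37700) = 519/550 + ((-8547 + 8*(-1/29))*(1/10488))*(1/37700) = 519/550 + ((-8547 - 8/29)*(1/10488))*(1/37700) = 519/550 - 247871/29*1/10488*(1/37700) = 519/550 - 10777/13224*1/37700 = 519/550 - 829/38349600 = 398059729/421845600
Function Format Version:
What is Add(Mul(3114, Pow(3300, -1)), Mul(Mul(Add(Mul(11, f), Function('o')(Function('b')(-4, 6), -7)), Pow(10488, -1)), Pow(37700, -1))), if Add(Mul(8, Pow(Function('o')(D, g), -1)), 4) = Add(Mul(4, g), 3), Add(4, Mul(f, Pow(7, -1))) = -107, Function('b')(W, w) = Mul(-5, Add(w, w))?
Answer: Rational(398059729, 421845600) ≈ 0.94361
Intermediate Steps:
Function('b')(W, w) = Mul(-10, w) (Function('b')(W, w) = Mul(-5, Mul(2, w)) = Mul(-10, w))
f = -777 (f = Add(-28, Mul(7, -107)) = Add(-28, -749) = -777)
Function('o')(D, g) = Mul(8, Pow(Add(-1, Mul(4, g)), -1)) (Function('o')(D, g) = Mul(8, Pow(Add(-4, Add(Mul(4, g), 3)), -1)) = Mul(8, Pow(Add(-4, Add(3, Mul(4, g))), -1)) = Mul(8, Pow(Add(-1, Mul(4, g)), -1)))
Add(Mul(3114, Pow(3300, -1)), Mul(Mul(Add(Mul(11, f), Function('o')(Function('b')(-4, 6), -7)), Pow(10488, -1)), Pow(37700, -1))) = Add(Mul(3114, Pow(3300, -1)), Mul(Mul(Add(Mul(11, -777), Mul(8, Pow(Add(-1, Mul(4, -7)), -1))), Pow(10488, -1)), Pow(37700, -1))) = Add(Mul(3114, Rational(1, 3300)), Mul(Mul(Add(-8547, Mul(8, Pow(Add(-1, -28), -1))), Rational(1, 10488)), Rational(1, 37700))) = Add(Rational(519, 550), Mul(Mul(Add(-8547, Mul(8, Pow(-29, -1))), Rational(1, 10488)), Rational(1, 37700))) = Add(Rational(519, 550), Mul(Mul(Add(-8547, Mul(8, Rational(-1, 29))), Rational(1, 10488)), Rational(1, 37700))) = Add(Rational(519, 550), Mul(Mul(Add(-8547, Rational(-8, 29)), Rational(1, 10488)), Rational(1, 37700))) = Add(Rational(519, 550), Mul(Mul(Rational(-247871, 29), Rational(1, 10488)), Rational(1, 37700))) = Add(Rational(519, 550), Mul(Rational(-10777, 13224), Rational(1, 37700))) = Add(Rational(519, 550), Rational(-829, 38349600)) = Rational(398059729, 421845600)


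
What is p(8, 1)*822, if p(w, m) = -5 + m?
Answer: -3288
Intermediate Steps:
p(8, 1)*822 = (-5 + 1)*822 = -4*822 = -3288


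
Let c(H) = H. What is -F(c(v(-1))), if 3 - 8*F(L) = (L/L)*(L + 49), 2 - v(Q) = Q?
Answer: 49/8 ≈ 6.1250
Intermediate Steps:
v(Q) = 2 - Q
F(L) = -23/4 - L/8 (F(L) = 3/8 - L/L*(L + 49)/8 = 3/8 - (49 + L)/8 = 3/8 + (-49/8 - L/8) = -23/4 - L/8)
-F(c(v(-1))) = -(-23/4 - (2 - 1*(-1))/8) = -(-23/4 - (2 + 1)/8) = -(-23/4 - ⅛*3) = -(-23/4 - 3/8) = -1*(-49/8) = 49/8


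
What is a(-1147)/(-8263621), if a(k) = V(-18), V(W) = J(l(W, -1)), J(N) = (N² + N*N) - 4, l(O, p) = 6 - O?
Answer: -1148/8263621 ≈ -0.00013892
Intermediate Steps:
J(N) = -4 + 2*N² (J(N) = (N² + N²) - 4 = 2*N² - 4 = -4 + 2*N²)
V(W) = -4 + 2*(6 - W)²
a(k) = 1148 (a(k) = -4 + 2*(-6 - 18)² = -4 + 2*(-24)² = -4 + 2*576 = -4 + 1152 = 1148)
a(-1147)/(-8263621) = 1148/(-8263621) = 1148*(-1/8263621) = -1148/8263621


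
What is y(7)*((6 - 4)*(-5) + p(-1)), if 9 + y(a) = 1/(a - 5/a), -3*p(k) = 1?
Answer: 12059/132 ≈ 91.356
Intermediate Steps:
p(k) = -⅓ (p(k) = -⅓*1 = -⅓)
y(a) = -9 + 1/(a - 5/a)
y(7)*((6 - 4)*(-5) + p(-1)) = ((45 + 7 - 9*7²)/(-5 + 7²))*((6 - 4)*(-5) - ⅓) = ((45 + 7 - 9*49)/(-5 + 49))*(2*(-5) - ⅓) = ((45 + 7 - 441)/44)*(-10 - ⅓) = ((1/44)*(-389))*(-31/3) = -389/44*(-31/3) = 12059/132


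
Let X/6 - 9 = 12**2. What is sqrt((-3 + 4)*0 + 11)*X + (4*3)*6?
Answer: 72 + 918*sqrt(11) ≈ 3116.7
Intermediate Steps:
X = 918 (X = 54 + 6*12**2 = 54 + 6*144 = 54 + 864 = 918)
sqrt((-3 + 4)*0 + 11)*X + (4*3)*6 = sqrt((-3 + 4)*0 + 11)*918 + (4*3)*6 = sqrt(1*0 + 11)*918 + 12*6 = sqrt(0 + 11)*918 + 72 = sqrt(11)*918 + 72 = 918*sqrt(11) + 72 = 72 + 918*sqrt(11)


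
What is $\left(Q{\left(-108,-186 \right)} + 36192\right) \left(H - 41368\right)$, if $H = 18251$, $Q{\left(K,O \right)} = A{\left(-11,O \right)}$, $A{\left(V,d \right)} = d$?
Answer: $-832350702$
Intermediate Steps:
$Q{\left(K,O \right)} = O$
$\left(Q{\left(-108,-186 \right)} + 36192\right) \left(H - 41368\right) = \left(-186 + 36192\right) \left(18251 - 41368\right) = 36006 \left(-23117\right) = -832350702$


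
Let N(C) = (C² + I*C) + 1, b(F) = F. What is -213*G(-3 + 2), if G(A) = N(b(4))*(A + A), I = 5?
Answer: 15762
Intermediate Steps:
N(C) = 1 + C² + 5*C (N(C) = (C² + 5*C) + 1 = 1 + C² + 5*C)
G(A) = 74*A (G(A) = (1 + 4² + 5*4)*(A + A) = (1 + 16 + 20)*(2*A) = 37*(2*A) = 74*A)
-213*G(-3 + 2) = -15762*(-3 + 2) = -15762*(-1) = -213*(-74) = 15762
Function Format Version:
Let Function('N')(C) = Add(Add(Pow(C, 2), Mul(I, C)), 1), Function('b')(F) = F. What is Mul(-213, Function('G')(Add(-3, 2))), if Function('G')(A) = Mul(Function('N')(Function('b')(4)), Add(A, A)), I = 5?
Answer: 15762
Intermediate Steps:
Function('N')(C) = Add(1, Pow(C, 2), Mul(5, C)) (Function('N')(C) = Add(Add(Pow(C, 2), Mul(5, C)), 1) = Add(1, Pow(C, 2), Mul(5, C)))
Function('G')(A) = Mul(74, A) (Function('G')(A) = Mul(Add(1, Pow(4, 2), Mul(5, 4)), Add(A, A)) = Mul(Add(1, 16, 20), Mul(2, A)) = Mul(37, Mul(2, A)) = Mul(74, A))
Mul(-213, Function('G')(Add(-3, 2))) = Mul(-213, Mul(74, Add(-3, 2))) = Mul(-213, Mul(74, -1)) = Mul(-213, -74) = 15762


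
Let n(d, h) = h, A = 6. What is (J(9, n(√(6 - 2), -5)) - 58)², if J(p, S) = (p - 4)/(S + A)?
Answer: 2809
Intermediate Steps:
J(p, S) = (-4 + p)/(6 + S) (J(p, S) = (p - 4)/(S + 6) = (-4 + p)/(6 + S))
(J(9, n(√(6 - 2), -5)) - 58)² = ((-4 + 9)/(6 - 5) - 58)² = (5/1 - 58)² = (1*5 - 58)² = (5 - 58)² = (-53)² = 2809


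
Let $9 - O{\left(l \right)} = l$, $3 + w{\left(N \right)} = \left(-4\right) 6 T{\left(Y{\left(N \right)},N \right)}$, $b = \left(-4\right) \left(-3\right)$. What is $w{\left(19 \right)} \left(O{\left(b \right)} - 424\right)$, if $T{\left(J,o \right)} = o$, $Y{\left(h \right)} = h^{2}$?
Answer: $195993$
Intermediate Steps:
$b = 12$
$w{\left(N \right)} = -3 - 24 N$ ($w{\left(N \right)} = -3 + \left(-4\right) 6 N = -3 - 24 N$)
$O{\left(l \right)} = 9 - l$
$w{\left(19 \right)} \left(O{\left(b \right)} - 424\right) = \left(-3 - 456\right) \left(\left(9 - 12\right) - 424\right) = - 459 \left(-3 - 424\right) = \left(-459\right) \left(-427\right) = 195993$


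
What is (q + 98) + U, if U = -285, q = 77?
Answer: -110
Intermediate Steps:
(q + 98) + U = (77 + 98) - 285 = 175 - 285 = -110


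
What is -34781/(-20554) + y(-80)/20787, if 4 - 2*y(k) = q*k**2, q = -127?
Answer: 9076179355/427255998 ≈ 21.243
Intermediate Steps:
y(k) = 2 + 127*k**2/2 (y(k) = 2 - (-127)*k**2/2 = 2 + 127*k**2/2)
-34781/(-20554) + y(-80)/20787 = -34781/(-20554) + (2 + (127/2)*(-80)**2)/20787 = -34781*(-1/20554) + (2 + (127/2)*6400)*(1/20787) = 34781/20554 + (2 + 406400)*(1/20787) = 34781/20554 + 406402*(1/20787) = 34781/20554 + 406402/20787 = 9076179355/427255998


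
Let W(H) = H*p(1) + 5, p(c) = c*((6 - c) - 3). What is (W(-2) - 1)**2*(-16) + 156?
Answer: 156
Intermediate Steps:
p(c) = c*(3 - c)
W(H) = 5 + 2*H (W(H) = H*(1*(3 - 1*1)) + 5 = H*(1*(3 - 1)) + 5 = H*(1*2) + 5 = H*2 + 5 = 2*H + 5 = 5 + 2*H)
(W(-2) - 1)**2*(-16) + 156 = ((5 + 2*(-2)) - 1)**2*(-16) + 156 = ((5 - 4) - 1)**2*(-16) + 156 = (1 - 1)**2*(-16) + 156 = 0**2*(-16) + 156 = 0*(-16) + 156 = 0 + 156 = 156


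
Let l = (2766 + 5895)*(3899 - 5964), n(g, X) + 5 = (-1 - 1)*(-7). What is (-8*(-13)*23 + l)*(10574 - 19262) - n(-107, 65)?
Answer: 155363794215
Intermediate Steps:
n(g, X) = 9 (n(g, X) = -5 + (-1 - 1)*(-7) = -5 - 2*(-7) = -5 + 14 = 9)
l = -17884965 (l = 8661*(-2065) = -17884965)
(-8*(-13)*23 + l)*(10574 - 19262) - n(-107, 65) = (-8*(-13)*23 - 17884965)*(10574 - 19262) - 1*9 = (104*23 - 17884965)*(-8688) - 9 = (2392 - 17884965)*(-8688) - 9 = -17882573*(-8688) - 9 = 155363794224 - 9 = 155363794215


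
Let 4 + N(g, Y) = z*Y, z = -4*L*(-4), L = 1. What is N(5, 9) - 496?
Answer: -356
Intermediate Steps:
z = 16 (z = -4*1*(-4) = -4*(-4) = 16)
N(g, Y) = -4 + 16*Y
N(5, 9) - 496 = (-4 + 16*9) - 496 = (-4 + 144) - 496 = 140 - 496 = -356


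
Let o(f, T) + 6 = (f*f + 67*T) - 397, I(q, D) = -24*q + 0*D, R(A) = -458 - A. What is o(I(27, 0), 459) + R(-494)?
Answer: 450290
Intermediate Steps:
I(q, D) = -24*q (I(q, D) = -24*q + 0 = -24*q)
o(f, T) = -403 + f**2 + 67*T (o(f, T) = -6 + ((f*f + 67*T) - 397) = -6 + ((f**2 + 67*T) - 397) = -6 + (-397 + f**2 + 67*T) = -403 + f**2 + 67*T)
o(I(27, 0), 459) + R(-494) = (-403 + (-24*27)**2 + 67*459) + (-458 - 1*(-494)) = (-403 + (-648)**2 + 30753) + (-458 + 494) = (-403 + 419904 + 30753) + 36 = 450254 + 36 = 450290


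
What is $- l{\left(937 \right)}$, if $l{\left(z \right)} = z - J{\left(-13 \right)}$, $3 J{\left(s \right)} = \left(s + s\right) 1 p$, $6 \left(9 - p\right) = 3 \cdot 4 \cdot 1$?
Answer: $- \frac{2993}{3} \approx -997.67$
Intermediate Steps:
$p = 7$ ($p = 9 - \frac{3 \cdot 4 \cdot 1}{6} = 9 - \frac{12 \cdot 1}{6} = 9 - 2 = 7$)
$J{\left(s \right)} = \frac{14 s}{3}$ ($J{\left(s \right)} = \frac{\left(s + s\right) 1 \cdot 7}{3} = \frac{2 s 1 \cdot 7}{3} = \frac{2 s 7}{3} = \frac{14 s}{3}$)
$l{\left(z \right)} = \frac{182}{3} + z$ ($l{\left(z \right)} = z - \frac{14}{3} \left(-13\right) = z - - \frac{182}{3} = z + \frac{182}{3} = \frac{182}{3} + z$)
$- l{\left(937 \right)} = - (\frac{182}{3} + 937) = \left(-1\right) \frac{2993}{3} = - \frac{2993}{3}$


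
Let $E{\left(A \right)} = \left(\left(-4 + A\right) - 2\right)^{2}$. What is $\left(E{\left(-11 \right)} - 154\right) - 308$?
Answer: $-173$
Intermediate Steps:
$E{\left(A \right)} = \left(-6 + A\right)^{2}$
$\left(E{\left(-11 \right)} - 154\right) - 308 = \left(\left(-6 - 11\right)^{2} - 154\right) - 308 = \left(\left(-17\right)^{2} - 154\right) - 308 = \left(289 - 154\right) - 308 = 135 - 308 = -173$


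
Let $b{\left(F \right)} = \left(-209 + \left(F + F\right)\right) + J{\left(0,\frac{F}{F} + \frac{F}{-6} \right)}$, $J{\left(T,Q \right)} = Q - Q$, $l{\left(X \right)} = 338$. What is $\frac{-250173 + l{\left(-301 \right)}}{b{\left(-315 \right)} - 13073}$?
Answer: $\frac{249835}{13912} \approx 17.958$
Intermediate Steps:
$J{\left(T,Q \right)} = 0$
$b{\left(F \right)} = -209 + 2 F$ ($b{\left(F \right)} = \left(-209 + \left(F + F\right)\right) + 0 = \left(-209 + 2 F\right) + 0 = -209 + 2 F$)
$\frac{-250173 + l{\left(-301 \right)}}{b{\left(-315 \right)} - 13073} = \frac{-250173 + 338}{\left(-209 + 2 \left(-315\right)\right) - 13073} = - \frac{249835}{\left(-209 - 630\right) - 13073} = - \frac{249835}{-839 - 13073} = - \frac{249835}{-13912} = \left(-249835\right) \left(- \frac{1}{13912}\right) = \frac{249835}{13912}$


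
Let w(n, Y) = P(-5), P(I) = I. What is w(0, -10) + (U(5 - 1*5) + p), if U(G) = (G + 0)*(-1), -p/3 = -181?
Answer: 538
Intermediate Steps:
w(n, Y) = -5
p = 543 (p = -3*(-181) = 543)
U(G) = -G (U(G) = G*(-1) = -G)
w(0, -10) + (U(5 - 1*5) + p) = -5 + (-(5 - 1*5) + 543) = -5 + (-(5 - 5) + 543) = -5 + (-1*0 + 543) = -5 + (0 + 543) = -5 + 543 = 538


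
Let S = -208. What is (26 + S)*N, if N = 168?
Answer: -30576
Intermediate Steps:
(26 + S)*N = (26 - 208)*168 = -182*168 = -30576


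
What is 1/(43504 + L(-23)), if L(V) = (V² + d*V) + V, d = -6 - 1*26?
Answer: 1/44746 ≈ 2.2348e-5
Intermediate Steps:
d = -32 (d = -6 - 26 = -32)
L(V) = V² - 31*V (L(V) = (V² - 32*V) + V = V² - 31*V)
1/(43504 + L(-23)) = 1/(43504 - 23*(-31 - 23)) = 1/(43504 - 23*(-54)) = 1/(43504 + 1242) = 1/44746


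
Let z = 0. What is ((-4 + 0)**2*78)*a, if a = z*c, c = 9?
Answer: 0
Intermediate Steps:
a = 0 (a = 0*9 = 0)
((-4 + 0)**2*78)*a = ((-4 + 0)**2*78)*0 = ((-4)**2*78)*0 = (16*78)*0 = 1248*0 = 0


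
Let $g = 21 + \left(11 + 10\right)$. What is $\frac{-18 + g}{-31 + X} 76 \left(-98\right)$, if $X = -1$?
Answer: $5586$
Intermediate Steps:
$g = 42$ ($g = 21 + 21 = 42$)
$\frac{-18 + g}{-31 + X} 76 \left(-98\right) = \frac{-18 + 42}{-31 - 1} \cdot 76 \left(-98\right) = \frac{24}{-32} \cdot 76 \left(-98\right) = 24 \left(- \frac{1}{32}\right) 76 \left(-98\right) = \left(- \frac{3}{4}\right) 76 \left(-98\right) = \left(-57\right) \left(-98\right) = 5586$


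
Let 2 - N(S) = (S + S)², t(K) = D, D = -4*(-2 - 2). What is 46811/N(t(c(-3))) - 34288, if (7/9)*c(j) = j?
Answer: -35089147/1022 ≈ -34334.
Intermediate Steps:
D = 16 (D = -4*(-4) = 16)
c(j) = 9*j/7
t(K) = 16
N(S) = 2 - 4*S² (N(S) = 2 - (S + S)² = 2 - (2*S)² = 2 - 4*S²)
46811/N(t(c(-3))) - 34288 = 46811/(2 - 4*16²) - 34288 = 46811/(2 - 4*256) - 34288 = 46811/(2 - 1024) - 34288 = 46811/(-1022) - 34288 = 46811*(-1/1022) - 34288 = -46811/1022 - 34288 = -35089147/1022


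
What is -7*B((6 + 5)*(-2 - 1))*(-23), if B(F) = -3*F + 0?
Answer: 15939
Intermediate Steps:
B(F) = -3*F
-7*B((6 + 5)*(-2 - 1))*(-23) = -(-21)*(6 + 5)*(-2 - 1)*(-23) = -(-21)*11*(-3)*(-23) = -(-21)*(-33)*(-23) = -7*99*(-23) = -693*(-23) = 15939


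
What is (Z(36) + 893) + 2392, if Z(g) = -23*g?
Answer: 2457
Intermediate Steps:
(Z(36) + 893) + 2392 = (-23*36 + 893) + 2392 = (-828 + 893) + 2392 = 65 + 2392 = 2457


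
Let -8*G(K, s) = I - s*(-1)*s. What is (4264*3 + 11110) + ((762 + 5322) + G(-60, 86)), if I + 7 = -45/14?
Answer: 3255031/112 ≈ 29063.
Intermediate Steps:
I = -143/14 (I = -7 - 45/14 = -143/14 ≈ -10.214)
G(K, s) = 143/112 - s²/8 (G(K, s) = -(-143/14 - s*(-1)*s)/8 = -(-143/14 - (-s)*s)/8 = -(-143/14 - (-1)*s²)/8 = -(-143/14 + s²)/8 = 143/112 - s²/8)
(4264*3 + 11110) + ((762 + 5322) + G(-60, 86)) = (4264*3 + 11110) + ((762 + 5322) + (143/112 - ⅛*86²)) = (12792 + 11110) + (6084 + (143/112 - ⅛*7396)) = 23902 + (6084 + (143/112 - 1849/2)) = 23902 + (6084 - 103401/112) = 23902 + 578007/112 = 3255031/112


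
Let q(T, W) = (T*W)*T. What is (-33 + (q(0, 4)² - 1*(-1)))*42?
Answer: -1344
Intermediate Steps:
q(T, W) = W*T²
(-33 + (q(0, 4)² - 1*(-1)))*42 = (-33 + ((4*0²)² - 1*(-1)))*42 = (-33 + ((4*0)² + 1))*42 = (-33 + (0² + 1))*42 = (-33 + (0 + 1))*42 = (-33 + 1)*42 = -32*42 = -1344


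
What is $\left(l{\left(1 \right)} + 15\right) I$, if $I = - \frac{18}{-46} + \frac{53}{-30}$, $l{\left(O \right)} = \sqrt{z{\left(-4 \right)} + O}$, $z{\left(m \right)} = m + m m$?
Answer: $- \frac{949}{46} - \frac{949 \sqrt{13}}{690} \approx -25.589$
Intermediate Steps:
$z{\left(m \right)} = m + m^{2}$
$l{\left(O \right)} = \sqrt{12 + O}$ ($l{\left(O \right)} = \sqrt{- 4 \left(1 - 4\right) + O} = \sqrt{\left(-4\right) \left(-3\right) + O} = \sqrt{12 + O}$)
$I = - \frac{949}{690}$ ($I = \left(-18\right) \left(- \frac{1}{46}\right) + 53 \left(- \frac{1}{30}\right) = \frac{9}{23} - \frac{53}{30} = - \frac{949}{690} \approx -1.3754$)
$\left(l{\left(1 \right)} + 15\right) I = \left(\sqrt{12 + 1} + 15\right) \left(- \frac{949}{690}\right) = \left(\sqrt{13} + 15\right) \left(- \frac{949}{690}\right) = \left(15 + \sqrt{13}\right) \left(- \frac{949}{690}\right) = - \frac{949}{46} - \frac{949 \sqrt{13}}{690}$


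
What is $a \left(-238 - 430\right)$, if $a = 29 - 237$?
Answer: $138944$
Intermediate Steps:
$a = -208$
$a \left(-238 - 430\right) = - 208 \left(-238 - 430\right) = \left(-208\right) \left(-668\right) = 138944$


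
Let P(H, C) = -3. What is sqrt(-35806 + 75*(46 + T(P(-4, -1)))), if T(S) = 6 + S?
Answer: I*sqrt(32131) ≈ 179.25*I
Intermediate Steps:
sqrt(-35806 + 75*(46 + T(P(-4, -1)))) = sqrt(-35806 + 75*(46 + (6 - 3))) = sqrt(-35806 + 75*(46 + 3)) = sqrt(-35806 + 75*49) = sqrt(-35806 + 3675) = sqrt(-32131) = I*sqrt(32131)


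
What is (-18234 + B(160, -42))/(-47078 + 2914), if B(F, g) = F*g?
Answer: 12477/22082 ≈ 0.56503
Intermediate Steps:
(-18234 + B(160, -42))/(-47078 + 2914) = (-18234 + 160*(-42))/(-47078 + 2914) = (-18234 - 6720)/(-44164) = -24954*(-1/44164) = 12477/22082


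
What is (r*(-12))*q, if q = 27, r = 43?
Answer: -13932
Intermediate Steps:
(r*(-12))*q = (43*(-12))*27 = -516*27 = -13932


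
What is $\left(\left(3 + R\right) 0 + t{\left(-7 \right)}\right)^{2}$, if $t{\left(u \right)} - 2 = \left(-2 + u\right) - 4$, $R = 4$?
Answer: $121$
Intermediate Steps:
$t{\left(u \right)} = -4 + u$ ($t{\left(u \right)} = 2 + \left(\left(-2 + u\right) - 4\right) = 2 + \left(-6 + u\right) = -4 + u$)
$\left(\left(3 + R\right) 0 + t{\left(-7 \right)}\right)^{2} = \left(\left(3 + 4\right) 0 - 11\right)^{2} = \left(7 \cdot 0 - 11\right)^{2} = \left(0 - 11\right)^{2} = \left(-11\right)^{2} = 121$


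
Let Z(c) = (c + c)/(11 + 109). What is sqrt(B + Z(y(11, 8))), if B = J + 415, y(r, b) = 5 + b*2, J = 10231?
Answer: sqrt(1064635)/10 ≈ 103.18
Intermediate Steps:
y(r, b) = 5 + 2*b
Z(c) = c/60 (Z(c) = (2*c)/120 = (2*c)*(1/120) = c/60)
B = 10646 (B = 10231 + 415 = 10646)
sqrt(B + Z(y(11, 8))) = sqrt(10646 + (5 + 2*8)/60) = sqrt(10646 + (5 + 16)/60) = sqrt(10646 + (1/60)*21) = sqrt(10646 + 7/20) = sqrt(212927/20) = sqrt(1064635)/10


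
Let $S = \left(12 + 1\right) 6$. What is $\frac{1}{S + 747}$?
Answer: $\frac{1}{825} \approx 0.0012121$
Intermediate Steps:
$S = 78$ ($S = 13 \cdot 6 = 78$)
$\frac{1}{S + 747} = \frac{1}{78 + 747} = \frac{1}{825}$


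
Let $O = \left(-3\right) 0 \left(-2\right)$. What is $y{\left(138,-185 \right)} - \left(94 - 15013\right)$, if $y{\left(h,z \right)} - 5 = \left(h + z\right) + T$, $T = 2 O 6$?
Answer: $14877$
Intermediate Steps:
$O = 0$ ($O = 0 \left(-2\right) = 0$)
$T = 0$ ($T = 2 \cdot 0 \cdot 6 = 0 \cdot 6 = 0$)
$y{\left(h,z \right)} = 5 + h + z$ ($y{\left(h,z \right)} = 5 + \left(\left(h + z\right) + 0\right) = 5 + \left(h + z\right) = 5 + h + z$)
$y{\left(138,-185 \right)} - \left(94 - 15013\right) = \left(5 + 138 - 185\right) - \left(94 - 15013\right) = -42 - \left(94 - 15013\right) = -42 - -14919 = -42 + 14919 = 14877$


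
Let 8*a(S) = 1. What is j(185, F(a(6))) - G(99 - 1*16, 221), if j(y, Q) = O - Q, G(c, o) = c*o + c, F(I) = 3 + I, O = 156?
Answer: -146185/8 ≈ -18273.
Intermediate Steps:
a(S) = ⅛ (a(S) = (⅛)*1 = ⅛)
G(c, o) = c + c*o
j(y, Q) = 156 - Q
j(185, F(a(6))) - G(99 - 1*16, 221) = (156 - (3 + ⅛)) - (99 - 1*16)*(1 + 221) = (156 - 1*25/8) - (99 - 16)*222 = (156 - 25/8) - 83*222 = 1223/8 - 1*18426 = 1223/8 - 18426 = -146185/8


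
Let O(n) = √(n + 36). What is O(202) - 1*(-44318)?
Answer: 44318 + √238 ≈ 44333.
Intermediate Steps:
O(n) = √(36 + n)
O(202) - 1*(-44318) = √(36 + 202) - 1*(-44318) = √238 + 44318 = 44318 + √238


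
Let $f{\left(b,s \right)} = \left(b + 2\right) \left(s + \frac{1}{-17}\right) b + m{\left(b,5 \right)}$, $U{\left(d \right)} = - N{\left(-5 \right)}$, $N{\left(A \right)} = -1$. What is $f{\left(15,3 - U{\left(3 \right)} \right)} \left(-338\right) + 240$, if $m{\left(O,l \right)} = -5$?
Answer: $-165380$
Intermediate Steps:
$U{\left(d \right)} = 1$ ($U{\left(d \right)} = \left(-1\right) \left(-1\right) = 1$)
$f{\left(b,s \right)} = -5 + b \left(2 + b\right) \left(- \frac{1}{17} + s\right)$ ($f{\left(b,s \right)} = \left(b + 2\right) \left(s + \frac{1}{-17}\right) b - 5 = \left(2 + b\right) \left(s - \frac{1}{17}\right) b - 5 = \left(2 + b\right) \left(- \frac{1}{17} + s\right) b - 5 = b \left(2 + b\right) \left(- \frac{1}{17} + s\right) - 5 = -5 + b \left(2 + b\right) \left(- \frac{1}{17} + s\right)$)
$f{\left(15,3 - U{\left(3 \right)} \right)} \left(-338\right) + 240 = \left(-5 - \frac{30}{17} - \frac{15^{2}}{17} + \left(3 - 1\right) 15^{2} + 2 \cdot 15 \left(3 - 1\right)\right) \left(-338\right) + 240 = \left(-5 - \frac{30}{17} - \frac{225}{17} + \left(3 - 1\right) 225 + 2 \cdot 15 \left(3 - 1\right)\right) \left(-338\right) + 240 = \left(-5 - \frac{30}{17} - \frac{225}{17} + 2 \cdot 225 + 2 \cdot 15 \cdot 2\right) \left(-338\right) + 240 = \left(-5 - \frac{30}{17} - \frac{225}{17} + 450 + 60\right) \left(-338\right) + 240 = 490 \left(-338\right) + 240 = -165620 + 240 = -165380$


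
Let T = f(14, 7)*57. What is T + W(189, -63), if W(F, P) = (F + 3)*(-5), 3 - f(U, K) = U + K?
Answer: -1986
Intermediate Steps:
f(U, K) = 3 - K - U (f(U, K) = 3 - (U + K) = 3 - (K + U) = 3 + (-K - U) = 3 - K - U)
W(F, P) = -15 - 5*F (W(F, P) = (3 + F)*(-5) = -15 - 5*F)
T = -1026 (T = (3 - 1*7 - 1*14)*57 = (3 - 7 - 14)*57 = -18*57 = -1026)
T + W(189, -63) = -1026 + (-15 - 5*189) = -1026 + (-15 - 945) = -1026 - 960 = -1986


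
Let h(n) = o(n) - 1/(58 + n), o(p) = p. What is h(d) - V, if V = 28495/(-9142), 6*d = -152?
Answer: -2135513/95991 ≈ -22.247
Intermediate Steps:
d = -76/3 (d = (1/6)*(-152) = -76/3 ≈ -25.333)
h(n) = n - 1/(58 + n)
V = -28495/9142 (V = 28495*(-1/9142) = -28495/9142 ≈ -3.1169)
h(d) - V = (-1 + (-76/3)**2 + 58*(-76/3))/(58 - 76/3) - 1*(-28495/9142) = (-1 + 5776/9 - 4408/3)/(98/3) + 28495/9142 = (3/98)*(-7457/9) + 28495/9142 = -7457/294 + 28495/9142 = -2135513/95991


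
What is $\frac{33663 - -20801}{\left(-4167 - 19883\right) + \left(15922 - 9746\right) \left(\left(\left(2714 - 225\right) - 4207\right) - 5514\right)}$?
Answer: $- \frac{27232}{22344441} \approx -0.0012187$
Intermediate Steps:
$\frac{33663 - -20801}{\left(-4167 - 19883\right) + \left(15922 - 9746\right) \left(\left(\left(2714 - 225\right) - 4207\right) - 5514\right)} = \frac{33663 + 20801}{\left(-4167 - 19883\right) + 6176 \left(\left(2489 - 4207\right) - 5514\right)} = \frac{54464}{-24050 + 6176 \left(-1718 - 5514\right)} = \frac{54464}{-24050 + 6176 \left(-7232\right)} = \frac{54464}{-24050 - 44664832} = \frac{54464}{-44688882} = 54464 \left(- \frac{1}{44688882}\right) = - \frac{27232}{22344441}$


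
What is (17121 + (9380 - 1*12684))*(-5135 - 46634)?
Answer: -715292273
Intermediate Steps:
(17121 + (9380 - 1*12684))*(-5135 - 46634) = (17121 + (9380 - 12684))*(-51769) = (17121 - 3304)*(-51769) = 13817*(-51769) = -715292273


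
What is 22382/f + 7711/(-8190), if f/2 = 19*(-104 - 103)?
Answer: -237781/62790 ≈ -3.7869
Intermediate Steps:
f = -7866 (f = 2*(19*(-104 - 103)) = 2*(19*(-207)) = 2*(-3933) = -7866)
22382/f + 7711/(-8190) = 22382/(-7866) + 7711/(-8190) = 22382*(-1/7866) + 7711*(-1/8190) = -589/207 - 7711/8190 = -237781/62790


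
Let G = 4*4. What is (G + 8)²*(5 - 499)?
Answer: -284544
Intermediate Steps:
G = 16
(G + 8)²*(5 - 499) = (16 + 8)²*(5 - 499) = 24²*(-494) = 576*(-494) = -284544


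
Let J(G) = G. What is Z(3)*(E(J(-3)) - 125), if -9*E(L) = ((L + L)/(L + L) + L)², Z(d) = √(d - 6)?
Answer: -1129*I*√3/9 ≈ -217.28*I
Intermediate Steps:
Z(d) = √(-6 + d)
E(L) = -(1 + L)²/9 (E(L) = -((L + L)/(L + L) + L)²/9 = -((2*L)/((2*L)) + L)²/9 = -((2*L)*(1/(2*L)) + L)²/9 = -(1 + L)²/9)
Z(3)*(E(J(-3)) - 125) = √(-6 + 3)*(-(1 - 3)²/9 - 125) = √(-3)*(-⅑*(-2)² - 125) = (I*√3)*(-⅑*4 - 125) = (I*√3)*(-4/9 - 125) = (I*√3)*(-1129/9) = -1129*I*√3/9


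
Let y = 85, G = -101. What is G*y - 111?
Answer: -8696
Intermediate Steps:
G*y - 111 = -101*85 - 111 = -8585 - 111 = -8696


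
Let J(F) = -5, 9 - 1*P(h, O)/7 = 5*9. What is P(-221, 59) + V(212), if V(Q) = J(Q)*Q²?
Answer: -224972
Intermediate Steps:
P(h, O) = -252 (P(h, O) = 63 - 35*9 = 63 - 7*45 = 63 - 315 = -252)
V(Q) = -5*Q²
P(-221, 59) + V(212) = -252 - 5*212² = -252 - 5*44944 = -252 - 224720 = -224972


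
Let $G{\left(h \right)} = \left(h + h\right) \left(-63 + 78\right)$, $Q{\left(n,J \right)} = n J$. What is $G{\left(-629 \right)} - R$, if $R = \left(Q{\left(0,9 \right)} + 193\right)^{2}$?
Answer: $-56119$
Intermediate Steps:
$Q{\left(n,J \right)} = J n$
$G{\left(h \right)} = 30 h$ ($G{\left(h \right)} = 2 h 15 = 30 h$)
$R = 37249$ ($R = \left(9 \cdot 0 + 193\right)^{2} = \left(0 + 193\right)^{2} = 193^{2} = 37249$)
$G{\left(-629 \right)} - R = 30 \left(-629\right) - 37249 = -18870 - 37249 = -56119$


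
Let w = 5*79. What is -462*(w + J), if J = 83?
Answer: -220836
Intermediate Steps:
w = 395
-462*(w + J) = -462*(395 + 83) = -462*478 = -220836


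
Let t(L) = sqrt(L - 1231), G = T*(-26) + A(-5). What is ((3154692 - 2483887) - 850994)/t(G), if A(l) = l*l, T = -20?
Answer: 180189*I*sqrt(14)/98 ≈ 6879.6*I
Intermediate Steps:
A(l) = l**2
G = 545 (G = -20*(-26) + (-5)**2 = 520 + 25 = 545)
t(L) = sqrt(-1231 + L)
((3154692 - 2483887) - 850994)/t(G) = ((3154692 - 2483887) - 850994)/(sqrt(-1231 + 545)) = (670805 - 850994)/(sqrt(-686)) = -180189*(-I*sqrt(14)/98) = -(-180189)*I*sqrt(14)/98 = 180189*I*sqrt(14)/98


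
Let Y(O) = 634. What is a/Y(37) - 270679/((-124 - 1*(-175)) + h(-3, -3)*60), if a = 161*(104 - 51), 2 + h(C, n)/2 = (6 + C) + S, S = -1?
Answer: -171175303/32334 ≈ -5294.0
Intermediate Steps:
h(C, n) = 6 + 2*C (h(C, n) = -4 + 2*((6 + C) - 1) = -4 + 2*(5 + C) = -4 + (10 + 2*C) = 6 + 2*C)
a = 8533 (a = 161*53 = 8533)
a/Y(37) - 270679/((-124 - 1*(-175)) + h(-3, -3)*60) = 8533/634 - 270679/((-124 - 1*(-175)) + (6 + 2*(-3))*60) = 8533*(1/634) - 270679/((-124 + 175) + (6 - 6)*60) = 8533/634 - 270679/(51 + 0*60) = 8533/634 - 270679/(51 + 0) = 8533/634 - 270679/51 = -171175303/32334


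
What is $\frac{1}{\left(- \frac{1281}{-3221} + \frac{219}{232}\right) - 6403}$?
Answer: $- \frac{747272}{4783780025} \approx -0.00015621$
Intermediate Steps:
$\frac{1}{\left(- \frac{1281}{-3221} + \frac{219}{232}\right) - 6403} = \frac{1}{\left(\left(-1281\right) \left(- \frac{1}{3221}\right) + 219 \cdot \frac{1}{232}\right) - 6403} = \frac{1}{\left(\frac{1281}{3221} + \frac{219}{232}\right) - 6403} = \frac{1}{\frac{1002591}{747272} - 6403} = \frac{1}{- \frac{4783780025}{747272}} = - \frac{747272}{4783780025}$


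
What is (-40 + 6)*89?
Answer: -3026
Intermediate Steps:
(-40 + 6)*89 = -34*89 = -3026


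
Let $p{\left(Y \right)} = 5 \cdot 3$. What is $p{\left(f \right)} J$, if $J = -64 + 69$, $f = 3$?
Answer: $75$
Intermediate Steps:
$p{\left(Y \right)} = 15$
$J = 5$
$p{\left(f \right)} J = 15 \cdot 5 = 75$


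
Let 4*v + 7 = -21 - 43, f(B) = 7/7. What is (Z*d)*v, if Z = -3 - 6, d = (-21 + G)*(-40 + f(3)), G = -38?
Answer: 1470339/4 ≈ 3.6759e+5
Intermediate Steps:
f(B) = 1 (f(B) = 7*(⅐) = 1)
v = -71/4 (v = -7/4 + (-21 - 43)/4 = -7/4 + (¼)*(-64) = -7/4 - 16 = -71/4 ≈ -17.750)
d = 2301 (d = (-21 - 38)*(-40 + 1) = -59*(-39) = 2301)
Z = -9
(Z*d)*v = -9*2301*(-71/4) = -20709*(-71/4) = 1470339/4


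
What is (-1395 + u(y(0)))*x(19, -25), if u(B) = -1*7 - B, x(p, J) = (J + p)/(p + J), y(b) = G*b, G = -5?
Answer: -1402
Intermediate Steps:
y(b) = -5*b
x(p, J) = 1 (x(p, J) = (J + p)/(J + p) = 1)
u(B) = -7 - B
(-1395 + u(y(0)))*x(19, -25) = (-1395 + (-7 - (-5)*0))*1 = (-1395 + (-7 - 1*0))*1 = (-1395 + (-7 + 0))*1 = (-1395 - 7)*1 = -1402*1 = -1402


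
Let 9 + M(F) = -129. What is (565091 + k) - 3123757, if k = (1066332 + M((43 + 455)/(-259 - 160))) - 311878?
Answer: -1804350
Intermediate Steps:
M(F) = -138 (M(F) = -9 - 129 = -138)
k = 754316 (k = (1066332 - 138) - 311878 = 1066194 - 311878 = 754316)
(565091 + k) - 3123757 = (565091 + 754316) - 3123757 = 1319407 - 3123757 = -1804350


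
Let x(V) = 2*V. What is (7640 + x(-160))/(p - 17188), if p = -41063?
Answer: -2440/19417 ≈ -0.12566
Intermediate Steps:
(7640 + x(-160))/(p - 17188) = (7640 + 2*(-160))/(-41063 - 17188) = (7640 - 320)/(-58251) = 7320*(-1/58251) = -2440/19417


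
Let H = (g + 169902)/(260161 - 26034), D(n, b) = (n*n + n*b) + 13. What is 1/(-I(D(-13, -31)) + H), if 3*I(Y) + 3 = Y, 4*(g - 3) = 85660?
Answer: -234127/45229318 ≈ -0.0051764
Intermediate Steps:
g = 21418 (g = 3 + (¼)*85660 = 3 + 21415 = 21418)
D(n, b) = 13 + n² + b*n (D(n, b) = (n² + b*n) + 13 = 13 + n² + b*n)
I(Y) = -1 + Y/3
H = 191320/234127 (H = (21418 + 169902)/(260161 - 26034) = 191320/234127 ≈ 0.81716)
1/(-I(D(-13, -31)) + H) = 1/(-(-1 + (13 + (-13)² - 31*(-13))/3) + 191320/234127) = 1/(-(-1 + (13 + 169 + 403)/3) + 191320/234127) = 1/(-(-1 + (⅓)*585) + 191320/234127) = 1/(-(-1 + 195) + 191320/234127) = 1/(-1*194 + 191320/234127) = 1/(-194 + 191320/234127) = 1/(-45229318/234127) = -234127/45229318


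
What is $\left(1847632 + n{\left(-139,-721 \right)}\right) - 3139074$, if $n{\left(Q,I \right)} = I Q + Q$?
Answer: $-1191362$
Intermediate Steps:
$n{\left(Q,I \right)} = Q + I Q$
$\left(1847632 + n{\left(-139,-721 \right)}\right) - 3139074 = \left(1847632 - 139 \left(1 - 721\right)\right) - 3139074 = \left(1847632 - -100080\right) - 3139074 = \left(1847632 + 100080\right) - 3139074 = 1947712 - 3139074 = -1191362$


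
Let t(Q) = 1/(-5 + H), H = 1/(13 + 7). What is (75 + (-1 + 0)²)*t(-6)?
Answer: -1520/99 ≈ -15.354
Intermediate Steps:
H = 1/20 ≈ 0.050000
t(Q) = -20/99 (t(Q) = 1/(-5 + 1/20) = 1/(-99/20) = -20/99)
(75 + (-1 + 0)²)*t(-6) = (75 + (-1 + 0)²)*(-20/99) = (75 + (-1)²)*(-20/99) = (75 + 1)*(-20/99) = 76*(-20/99) = -1520/99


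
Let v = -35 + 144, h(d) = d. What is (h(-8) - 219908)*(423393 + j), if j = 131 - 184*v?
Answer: -88729068688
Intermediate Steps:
v = 109
j = -19925 (j = 131 - 184*109 = 131 - 20056 = -19925)
(h(-8) - 219908)*(423393 + j) = (-8 - 219908)*(423393 - 19925) = -219916*403468 = -88729068688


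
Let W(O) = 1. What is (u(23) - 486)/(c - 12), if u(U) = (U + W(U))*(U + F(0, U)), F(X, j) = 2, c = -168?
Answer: -19/30 ≈ -0.63333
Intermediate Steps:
u(U) = (1 + U)*(2 + U) (u(U) = (U + 1)*(U + 2) = (1 + U)*(2 + U))
(u(23) - 486)/(c - 12) = ((2 + 23² + 3*23) - 486)/(-168 - 12) = ((2 + 529 + 69) - 486)/(-180) = (600 - 486)*(-1/180) = 114*(-1/180) = -19/30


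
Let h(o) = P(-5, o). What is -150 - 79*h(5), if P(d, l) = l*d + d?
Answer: 2220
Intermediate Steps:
P(d, l) = d + d*l (P(d, l) = d*l + d = d + d*l)
h(o) = -5 - 5*o (h(o) = -5*(1 + o) = -5 - 5*o)
-150 - 79*h(5) = -150 - 79*(-5 - 5*5) = -150 - 79*(-5 - 25) = -150 - 79*(-30) = -150 + 2370 = 2220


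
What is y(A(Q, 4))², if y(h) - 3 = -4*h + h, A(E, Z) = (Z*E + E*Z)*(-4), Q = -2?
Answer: 35721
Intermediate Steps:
A(E, Z) = -8*E*Z (A(E, Z) = (E*Z + E*Z)*(-4) = (2*E*Z)*(-4) = -8*E*Z)
y(h) = 3 - 3*h (y(h) = 3 + (-4*h + h) = 3 - 3*h)
y(A(Q, 4))² = (3 - (-24)*(-2)*4)² = (3 - 3*64)² = (3 - 192)² = (-189)² = 35721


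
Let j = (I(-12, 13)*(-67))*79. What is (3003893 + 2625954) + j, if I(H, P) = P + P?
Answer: 5492229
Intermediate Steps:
I(H, P) = 2*P
j = -137618 (j = ((2*13)*(-67))*79 = (26*(-67))*79 = -1742*79 = -137618)
(3003893 + 2625954) + j = (3003893 + 2625954) - 137618 = 5629847 - 137618 = 5492229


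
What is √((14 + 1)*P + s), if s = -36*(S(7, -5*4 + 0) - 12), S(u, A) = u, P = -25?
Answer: I*√195 ≈ 13.964*I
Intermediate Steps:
s = 180 (s = -36*(7 - 12) = -36*(-5) = 180)
√((14 + 1)*P + s) = √((14 + 1)*(-25) + 180) = √(15*(-25) + 180) = √(-375 + 180) = √(-195) = I*√195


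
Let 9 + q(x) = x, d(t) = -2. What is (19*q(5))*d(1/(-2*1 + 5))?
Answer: 152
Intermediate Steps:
q(x) = -9 + x
(19*q(5))*d(1/(-2*1 + 5)) = (19*(-9 + 5))*(-2) = (19*(-4))*(-2) = -76*(-2) = 152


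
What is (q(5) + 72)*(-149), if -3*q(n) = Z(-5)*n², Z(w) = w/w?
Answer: -28459/3 ≈ -9486.3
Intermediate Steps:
Z(w) = 1
q(n) = -n²/3
(q(5) + 72)*(-149) = (-⅓*5² + 72)*(-149) = (-⅓*25 + 72)*(-149) = (-25/3 + 72)*(-149) = (191/3)*(-149) = -28459/3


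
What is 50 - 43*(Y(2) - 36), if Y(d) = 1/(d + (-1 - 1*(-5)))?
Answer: 9545/6 ≈ 1590.8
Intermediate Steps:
Y(d) = 1/(4 + d) (Y(d) = 1/(d + (-1 + 5)) = 1/(d + 4) = 1/(4 + d))
50 - 43*(Y(2) - 36) = 50 - 43*(1/(4 + 2) - 36) = 50 - 43*(1/6 - 36) = 50 - 43*(-215/6) = 50 + 9245/6 = 9545/6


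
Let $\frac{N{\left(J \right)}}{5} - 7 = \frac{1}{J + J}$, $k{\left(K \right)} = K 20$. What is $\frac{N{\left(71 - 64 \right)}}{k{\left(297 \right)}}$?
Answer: $\frac{1}{168} \approx 0.0059524$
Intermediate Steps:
$k{\left(K \right)} = 20 K$
$N{\left(J \right)} = 35 + \frac{5}{2 J}$ ($N{\left(J \right)} = 35 + \frac{5}{J + J} = 35 + \frac{5}{2 J}$)
$\frac{N{\left(71 - 64 \right)}}{k{\left(297 \right)}} = \frac{35 + \frac{5}{2 \left(71 - 64\right)}}{20 \cdot 297} = \frac{35 + \frac{5}{2 \left(71 - 64\right)}}{5940} = \left(35 + \frac{5}{2 \cdot 7}\right) \frac{1}{5940} = \left(35 + \frac{5}{2} \cdot \frac{1}{7}\right) \frac{1}{5940} = \left(35 + \frac{5}{14}\right) \frac{1}{5940} = \frac{495}{14} \cdot \frac{1}{5940} = \frac{1}{168}$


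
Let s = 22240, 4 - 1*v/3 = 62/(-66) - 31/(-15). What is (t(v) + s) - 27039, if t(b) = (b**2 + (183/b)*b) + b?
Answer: -13712654/3025 ≈ -4533.1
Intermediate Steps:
v = 474/55 (v = 12 - 3*(62/(-66) - 31/(-15)) = 12 - 3*(62*(-1/66) - 31*(-1/15)) = 12 - 3*(-31/33 + 31/15) = 12 - 3*62/55 = 12 - 186/55 = 474/55 ≈ 8.6182)
t(b) = 183 + b + b**2 (t(b) = (b**2 + 183) + b = (183 + b**2) + b = 183 + b + b**2)
(t(v) + s) - 27039 = ((183 + 474/55 + (474/55)**2) + 22240) - 27039 = ((183 + 474/55 + 224676/3025) + 22240) - 27039 = (804321/3025 + 22240) - 27039 = 68080321/3025 - 27039 = -13712654/3025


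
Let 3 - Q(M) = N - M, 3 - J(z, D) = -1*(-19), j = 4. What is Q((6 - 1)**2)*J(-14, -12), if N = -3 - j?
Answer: -560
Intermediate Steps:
J(z, D) = -16 (J(z, D) = 3 - (-1)*(-19) = 3 - 1*19 = 3 - 19 = -16)
N = -7 (N = -3 - 1*4 = -3 - 4 = -7)
Q(M) = 10 + M (Q(M) = 3 - (-7 - M) = 3 + (7 + M) = 10 + M)
Q((6 - 1)**2)*J(-14, -12) = (10 + (6 - 1)**2)*(-16) = (10 + 5**2)*(-16) = (10 + 25)*(-16) = 35*(-16) = -560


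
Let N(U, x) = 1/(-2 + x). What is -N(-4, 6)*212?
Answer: -53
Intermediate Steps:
-N(-4, 6)*212 = -1/(-2 + 6)*212 = -1/4*212 = -1*¼*212 = -¼*212 = -53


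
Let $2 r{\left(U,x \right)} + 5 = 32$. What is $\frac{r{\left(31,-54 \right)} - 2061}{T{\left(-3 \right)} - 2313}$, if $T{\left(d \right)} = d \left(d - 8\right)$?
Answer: $\frac{273}{304} \approx 0.89803$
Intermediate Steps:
$r{\left(U,x \right)} = \frac{27}{2}$ ($r{\left(U,x \right)} = - \frac{5}{2} + \frac{1}{2} \cdot 32 = - \frac{5}{2} + 16 = \frac{27}{2}$)
$T{\left(d \right)} = d \left(-8 + d\right)$
$\frac{r{\left(31,-54 \right)} - 2061}{T{\left(-3 \right)} - 2313} = \frac{\frac{27}{2} - 2061}{- 3 \left(-8 - 3\right) - 2313} = - \frac{4095}{2 \left(\left(-3\right) \left(-11\right) - 2313\right)} = - \frac{4095}{2 \left(33 - 2313\right)} = - \frac{4095}{2 \left(-2280\right)} = \left(- \frac{4095}{2}\right) \left(- \frac{1}{2280}\right) = \frac{273}{304}$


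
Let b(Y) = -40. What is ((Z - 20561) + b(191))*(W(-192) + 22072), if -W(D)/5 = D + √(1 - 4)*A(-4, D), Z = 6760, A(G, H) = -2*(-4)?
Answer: -318785912 + 553640*I*√3 ≈ -3.1879e+8 + 9.5893e+5*I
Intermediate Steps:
A(G, H) = 8
W(D) = -5*D - 40*I*√3 (W(D) = -5*(D + √(1 - 4)*8) = -5*(D + √(-3)*8) = -5*(D + (I*√3)*8) = -5*(D + 8*I*√3) = -5*D - 40*I*√3)
((Z - 20561) + b(191))*(W(-192) + 22072) = ((6760 - 20561) - 40)*((-5*(-192) - 40*I*√3) + 22072) = (-13801 - 40)*((960 - 40*I*√3) + 22072) = -13841*(23032 - 40*I*√3) = -318785912 + 553640*I*√3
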